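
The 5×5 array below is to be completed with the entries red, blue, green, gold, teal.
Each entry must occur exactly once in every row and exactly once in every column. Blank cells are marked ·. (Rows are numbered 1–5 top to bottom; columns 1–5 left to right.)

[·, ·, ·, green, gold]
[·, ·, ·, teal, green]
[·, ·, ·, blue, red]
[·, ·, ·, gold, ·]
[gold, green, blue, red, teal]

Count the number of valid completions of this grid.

Row 1, column 1: eliminating its row and column leaves {red, blue, teal}.
Row 1, column 2: eliminating its row and column leaves {red, blue, teal}.
Row 1, column 3: eliminating its row and column leaves {red, teal}.
Row 2, column 1: eliminating its row and column leaves {red, blue}.
Row 2, column 2: eliminating its row and column leaves {red, blue, gold}.
Row 2, column 3: eliminating its row and column leaves {red, gold}.
Row 3, column 1: eliminating its row and column leaves {green, teal}.
Row 3, column 2: eliminating its row and column leaves {gold, teal}.
Row 3, column 3: eliminating its row and column leaves {green, gold, teal}.
Row 4, column 1: eliminating its row and column leaves {red, blue, green, teal}.
Row 4, column 2: eliminating its row and column leaves {red, blue, teal}.
Row 4, column 3: eliminating its row and column leaves {red, green, teal}.
Row 4, column 5: eliminating its row and column leaves {blue}.
Enumerating the assignments across these blanks that avoid any row or column repeat gives 6 completions.

6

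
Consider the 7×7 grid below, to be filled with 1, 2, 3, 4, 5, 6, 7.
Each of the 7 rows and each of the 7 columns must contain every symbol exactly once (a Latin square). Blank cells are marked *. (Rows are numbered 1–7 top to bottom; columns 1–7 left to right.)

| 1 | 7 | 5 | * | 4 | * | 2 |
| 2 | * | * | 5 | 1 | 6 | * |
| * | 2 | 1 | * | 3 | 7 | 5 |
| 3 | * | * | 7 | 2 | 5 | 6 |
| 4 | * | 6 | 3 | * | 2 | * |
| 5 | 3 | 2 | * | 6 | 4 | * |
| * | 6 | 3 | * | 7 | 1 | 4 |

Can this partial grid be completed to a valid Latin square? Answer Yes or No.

No

Row 7, column 1: row 7 together with column 1 already contain {1, 2, 3, 4, 5, 6, 7} — every symbol — so nothing can go there. The grid has no valid completion.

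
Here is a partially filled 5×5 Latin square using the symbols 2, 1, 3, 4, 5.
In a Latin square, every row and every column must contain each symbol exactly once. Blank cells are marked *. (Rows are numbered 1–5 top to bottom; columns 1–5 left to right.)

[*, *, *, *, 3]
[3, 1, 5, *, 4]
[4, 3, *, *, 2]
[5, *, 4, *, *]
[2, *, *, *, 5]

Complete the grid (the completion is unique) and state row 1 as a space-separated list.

1 5 2 4 3

Row 1, column 1: row 1 has {3} and column 1 has {2, 3, 4, 5}, leaving only 1.
Row 1, column 3: row 1 has {1, 3} and column 3 has {4, 5}, leaving only 2.
Row 2, column 4: row 2 has {1, 3, 4, 5} and column 4 has {}, leaving only 2.
Row 3, column 3: row 3 has {2, 3, 4} and column 3 has {2, 4, 5}, leaving only 1.
Row 3, column 4: row 3 has {2, 1, 3, 4} and column 4 has {2}, leaving only 5.
Row 1, column 4: row 1 has {2, 1, 3} and column 4 has {2, 5}, leaving only 4.
Row 1, column 2: row 1 has {2, 1, 3, 4} and column 2 has {1, 3}, leaving only 5.
So row 1 reads: 1 5 2 4 3.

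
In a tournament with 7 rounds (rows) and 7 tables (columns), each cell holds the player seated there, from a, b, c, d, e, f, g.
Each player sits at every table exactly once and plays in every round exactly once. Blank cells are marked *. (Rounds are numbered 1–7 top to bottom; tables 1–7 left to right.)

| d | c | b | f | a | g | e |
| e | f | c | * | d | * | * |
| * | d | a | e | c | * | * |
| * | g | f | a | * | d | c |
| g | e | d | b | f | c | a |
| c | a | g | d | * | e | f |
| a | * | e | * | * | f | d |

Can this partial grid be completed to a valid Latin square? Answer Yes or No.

Yes

No round or table among the givens repeats a symbol, and propagating forced cells runs into no contradiction.
One valid completion exists (for instance, d c b f a g e / e f c g d a b / f d a e c b g / b g f a e d c / g e d b f c a / c a g d b e f / a b e c g f d).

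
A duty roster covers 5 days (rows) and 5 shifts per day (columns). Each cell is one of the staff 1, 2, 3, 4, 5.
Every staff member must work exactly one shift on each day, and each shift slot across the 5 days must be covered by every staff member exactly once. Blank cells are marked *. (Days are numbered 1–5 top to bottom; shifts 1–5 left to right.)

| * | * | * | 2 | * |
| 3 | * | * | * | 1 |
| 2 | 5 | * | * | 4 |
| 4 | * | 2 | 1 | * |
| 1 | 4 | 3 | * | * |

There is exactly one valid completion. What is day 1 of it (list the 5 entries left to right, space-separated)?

5 1 4 2 3

Day 1, shift 1: day 1 has {2} and shift 1 has {1, 2, 3, 4}, leaving only 5.
Day 1, shift 5: day 1 has {2, 5} and shift 5 has {1, 4}, leaving only 3.
Day 1, shift 2: day 1 has {2, 3, 5} and shift 2 has {4, 5}, leaving only 1.
Day 1, shift 3: day 1 has {1, 2, 3, 5} and shift 3 has {2, 3}, leaving only 4.
So day 1 reads: 5 1 4 2 3.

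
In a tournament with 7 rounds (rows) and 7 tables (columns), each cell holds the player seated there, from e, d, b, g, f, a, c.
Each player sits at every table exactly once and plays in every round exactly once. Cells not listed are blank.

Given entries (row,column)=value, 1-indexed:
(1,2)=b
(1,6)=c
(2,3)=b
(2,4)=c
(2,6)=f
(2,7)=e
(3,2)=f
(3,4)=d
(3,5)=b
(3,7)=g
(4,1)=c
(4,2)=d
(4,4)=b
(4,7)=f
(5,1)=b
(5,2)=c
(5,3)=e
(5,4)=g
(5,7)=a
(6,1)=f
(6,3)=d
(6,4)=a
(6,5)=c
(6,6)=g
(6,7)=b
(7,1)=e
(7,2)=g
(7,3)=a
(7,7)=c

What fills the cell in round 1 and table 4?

e

Round 1, table 7: round 1 has {b, c} and table 7 has {e, b, g, f, a, c}, leaving only d.
Round 2, table 2: round 2 has {e, b, f, c} and table 2 has {d, b, g, f, c}, leaving only a.
Round 3, table 1: round 3 has {d, b, g, f} and table 1 has {e, b, f, c}, leaving only a.
Round 1, table 1: round 1 has {d, b, c} and table 1 has {e, b, f, a, c}, leaving only g.
Round 1, table 3: round 1 has {d, b, g, c} and table 3 has {e, d, b, a}, leaving only f.
Round 1 already has {d, b, g, f, c} and table 4 already has {d, b, g, a, c}, so round 1, table 4 must be e.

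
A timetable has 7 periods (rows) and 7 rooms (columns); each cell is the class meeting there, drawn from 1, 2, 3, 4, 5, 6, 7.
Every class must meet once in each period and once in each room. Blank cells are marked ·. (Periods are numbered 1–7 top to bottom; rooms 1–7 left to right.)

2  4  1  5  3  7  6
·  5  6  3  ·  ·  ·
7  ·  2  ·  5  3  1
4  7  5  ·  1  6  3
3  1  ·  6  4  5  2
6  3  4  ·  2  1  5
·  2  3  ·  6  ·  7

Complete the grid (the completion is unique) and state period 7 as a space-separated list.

Period 7, room 6: period 7 has {2, 3, 6, 7} and room 6 has {1, 3, 5, 6, 7}, leaving only 4.
Period 7, room 4: period 7 has {2, 3, 4, 6, 7} and room 4 has {3, 5, 6}, leaving only 1.
Period 7, room 1: period 7 has {1, 2, 3, 4, 6, 7} and room 1 has {2, 3, 4, 6, 7}, leaving only 5.
So period 7 reads: 5 2 3 1 6 4 7.

5 2 3 1 6 4 7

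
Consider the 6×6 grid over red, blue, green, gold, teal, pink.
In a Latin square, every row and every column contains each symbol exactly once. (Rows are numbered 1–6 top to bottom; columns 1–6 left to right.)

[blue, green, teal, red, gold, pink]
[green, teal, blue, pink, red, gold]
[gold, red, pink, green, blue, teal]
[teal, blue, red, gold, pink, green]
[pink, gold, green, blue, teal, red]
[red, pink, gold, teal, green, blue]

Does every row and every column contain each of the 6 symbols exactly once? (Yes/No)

Each row is a permutation of the 6 symbols, and so is each column.

Yes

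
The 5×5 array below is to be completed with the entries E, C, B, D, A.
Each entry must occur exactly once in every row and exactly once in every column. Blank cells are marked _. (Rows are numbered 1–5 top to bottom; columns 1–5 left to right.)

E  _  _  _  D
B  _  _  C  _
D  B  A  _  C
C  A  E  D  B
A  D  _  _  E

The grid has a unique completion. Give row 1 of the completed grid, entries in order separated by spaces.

E C B A D

Row 1, column 2: row 1 has {E, D} and column 2 has {B, D, A}, leaving only C.
Row 1, column 3: row 1 has {E, C, D} and column 3 has {E, A}, leaving only B.
Row 1, column 4: row 1 has {E, C, B, D} and column 4 has {C, D}, leaving only A.
So row 1 reads: E C B A D.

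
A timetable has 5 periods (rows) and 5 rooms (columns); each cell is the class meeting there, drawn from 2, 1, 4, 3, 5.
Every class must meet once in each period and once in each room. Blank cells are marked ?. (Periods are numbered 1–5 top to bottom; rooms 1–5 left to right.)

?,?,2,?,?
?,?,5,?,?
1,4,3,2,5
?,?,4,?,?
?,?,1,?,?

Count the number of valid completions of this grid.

56

Period 1, room 1: eliminating its period and room leaves {4, 3, 5}.
Period 1, room 2: eliminating its period and room leaves {1, 3, 5}.
Period 1, room 4: eliminating its period and room leaves {1, 4, 3, 5}.
Period 1, room 5: eliminating its period and room leaves {1, 4, 3}.
Period 2, room 1: eliminating its period and room leaves {2, 4, 3}.
Period 2, room 2: eliminating its period and room leaves {2, 1, 3}.
Period 2, room 4: eliminating its period and room leaves {1, 4, 3}.
Period 2, room 5: eliminating its period and room leaves {2, 1, 4, 3}.
Period 4, room 1: eliminating its period and room leaves {2, 3, 5}.
Period 4, room 2: eliminating its period and room leaves {2, 1, 3, 5}.
Period 4, room 4: eliminating its period and room leaves {1, 3, 5}.
Period 4, room 5: eliminating its period and room leaves {2, 1, 3}.
Period 5, room 1: eliminating its period and room leaves {2, 4, 3, 5}.
Period 5, room 2: eliminating its period and room leaves {2, 3, 5}.
Period 5, room 4: eliminating its period and room leaves {4, 3, 5}.
Period 5, room 5: eliminating its period and room leaves {2, 4, 3}.
Enumerating the assignments across these blanks that avoid any period or room repeat gives 56 completions.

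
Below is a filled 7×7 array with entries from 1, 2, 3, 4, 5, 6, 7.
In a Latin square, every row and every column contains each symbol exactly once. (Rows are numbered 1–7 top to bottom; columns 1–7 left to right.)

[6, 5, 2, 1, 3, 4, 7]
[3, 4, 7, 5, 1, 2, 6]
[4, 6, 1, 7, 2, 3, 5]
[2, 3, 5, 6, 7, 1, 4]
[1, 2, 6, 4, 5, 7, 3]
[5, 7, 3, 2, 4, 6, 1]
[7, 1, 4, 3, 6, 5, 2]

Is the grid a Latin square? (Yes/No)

Yes

Each row is a permutation of the 7 symbols, and so is each column.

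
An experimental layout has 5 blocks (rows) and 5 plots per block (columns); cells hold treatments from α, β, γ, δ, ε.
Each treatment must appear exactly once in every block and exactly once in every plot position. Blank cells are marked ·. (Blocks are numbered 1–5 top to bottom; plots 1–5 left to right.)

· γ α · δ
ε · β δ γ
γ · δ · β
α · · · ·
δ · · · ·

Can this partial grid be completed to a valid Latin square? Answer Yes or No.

No block or plot among the givens repeats a symbol, and propagating forced cells runs into no contradiction.
One valid completion exists (for instance, β γ α ε δ / ε α β δ γ / γ ε δ α β / α δ γ β ε / δ β ε γ α).

Yes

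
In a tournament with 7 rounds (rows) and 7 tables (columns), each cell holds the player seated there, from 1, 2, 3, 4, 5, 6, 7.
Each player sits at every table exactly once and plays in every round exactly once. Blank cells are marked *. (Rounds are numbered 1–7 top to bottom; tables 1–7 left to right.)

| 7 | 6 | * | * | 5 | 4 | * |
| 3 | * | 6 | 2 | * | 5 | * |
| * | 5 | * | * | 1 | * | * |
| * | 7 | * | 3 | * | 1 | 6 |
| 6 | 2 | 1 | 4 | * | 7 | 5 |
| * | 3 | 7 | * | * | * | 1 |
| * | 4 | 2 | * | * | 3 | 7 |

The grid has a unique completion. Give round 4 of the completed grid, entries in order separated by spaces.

Round 1, table 3: round 1 has {4, 5, 6, 7} and table 3 has {1, 2, 6, 7}, leaving only 3.
Round 1, table 4: round 1 has {3, 4, 5, 6, 7} and table 4 has {2, 3, 4}, leaving only 1.
Round 1, table 7: round 1 has {1, 3, 4, 5, 6, 7} and table 7 has {1, 5, 6, 7}, leaving only 2.
Round 2, table 2: round 2 has {2, 3, 5, 6} and table 2 has {2, 3, 4, 5, 6, 7}, leaving only 1.
Round 2, table 7: round 2 has {1, 2, 3, 5, 6} and table 7 has {1, 2, 5, 6, 7}, leaving only 4.
Round 2, table 5: round 2 has {1, 2, 3, 4, 5, 6} and table 5 has {1, 5}, leaving only 7.
Round 3, table 3: round 3 has {1, 5} and table 3 has {1, 2, 3, 6, 7}, leaving only 4.
Round 4, table 3: round 4 has {1, 3, 6, 7} and table 3 has {1, 2, 3, 4, 6, 7}, leaving only 5.
Round 3, table 1: round 3 has {1, 4, 5} and table 1 has {3, 6, 7}, leaving only 2.
Round 4, table 1: round 4 has {1, 3, 5, 6, 7} and table 1 has {2, 3, 6, 7}, leaving only 4.
Round 4, table 5: round 4 has {1, 3, 4, 5, 6, 7} and table 5 has {1, 5, 7}, leaving only 2.
So round 4 reads: 4 7 5 3 2 1 6.

4 7 5 3 2 1 6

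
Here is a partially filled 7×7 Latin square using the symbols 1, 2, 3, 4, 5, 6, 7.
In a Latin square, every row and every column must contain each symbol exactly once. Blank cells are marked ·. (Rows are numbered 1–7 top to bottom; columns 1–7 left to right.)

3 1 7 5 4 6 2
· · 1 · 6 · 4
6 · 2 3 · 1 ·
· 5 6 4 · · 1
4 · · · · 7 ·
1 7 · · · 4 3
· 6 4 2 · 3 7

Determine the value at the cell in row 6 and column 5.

2

Row 2, column 4: row 2 has {1, 4, 6} and column 4 has {2, 3, 4, 5}, leaving only 7.
Row 3, column 2: row 3 has {1, 2, 3, 6} and column 2 has {1, 5, 6, 7}, leaving only 4.
Row 3, column 7: row 3 has {1, 2, 3, 4, 6} and column 7 has {1, 2, 3, 4, 7}, leaving only 5.
Row 3, column 5: row 3 has {1, 2, 3, 4, 5, 6} and column 5 has {4, 6}, leaving only 7.
Row 4, column 6: row 4 has {1, 4, 5, 6} and column 6 has {1, 3, 4, 6, 7}, leaving only 2.
Row 2, column 6: row 2 has {1, 4, 6, 7} and column 6 has {1, 2, 3, 4, 6, 7}, leaving only 5.
Row 2, column 1: row 2 has {1, 4, 5, 6, 7} and column 1 has {1, 3, 4, 6}, leaving only 2.
Row 2, column 2: row 2 has {1, 2, 4, 5, 6, 7} and column 2 has {1, 4, 5, 6, 7}, leaving only 3.
Row 4, column 1: row 4 has {1, 2, 4, 5, 6} and column 1 has {1, 2, 3, 4, 6}, leaving only 7.
Row 4, column 5: row 4 has {1, 2, 4, 5, 6, 7} and column 5 has {4, 6, 7}, leaving only 3.
Row 5, column 2: row 5 has {4, 7} and column 2 has {1, 3, 4, 5, 6, 7}, leaving only 2.
Row 5, column 7: row 5 has {2, 4, 7} and column 7 has {1, 2, 3, 4, 5, 7}, leaving only 6.
Row 5, column 4: row 5 has {2, 4, 6, 7} and column 4 has {2, 3, 4, 5, 7}, leaving only 1.
Row 5, column 5: row 5 has {1, 2, 4, 6, 7} and column 5 has {3, 4, 6, 7}, leaving only 5.
Row 6 already has {1, 3, 4, 7} and column 5 already has {3, 4, 5, 6, 7}, so row 6, column 5 must be 2.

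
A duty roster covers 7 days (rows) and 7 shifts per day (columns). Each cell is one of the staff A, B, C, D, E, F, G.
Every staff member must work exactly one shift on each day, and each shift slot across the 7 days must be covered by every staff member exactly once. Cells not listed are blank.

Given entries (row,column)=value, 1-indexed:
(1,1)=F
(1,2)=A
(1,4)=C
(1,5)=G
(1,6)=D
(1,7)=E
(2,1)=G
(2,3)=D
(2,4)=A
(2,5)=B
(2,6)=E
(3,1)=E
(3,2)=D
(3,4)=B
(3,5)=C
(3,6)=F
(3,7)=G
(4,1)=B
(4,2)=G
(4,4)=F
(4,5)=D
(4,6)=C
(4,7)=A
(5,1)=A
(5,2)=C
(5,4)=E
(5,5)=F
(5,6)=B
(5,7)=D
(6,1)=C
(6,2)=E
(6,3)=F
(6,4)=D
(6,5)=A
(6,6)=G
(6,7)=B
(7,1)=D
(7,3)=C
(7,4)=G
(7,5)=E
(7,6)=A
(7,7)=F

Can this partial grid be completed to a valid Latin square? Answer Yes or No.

Yes

No day or shift among the givens repeats a symbol, and propagating forced cells runs into no contradiction.
One valid completion exists (for instance, F A B C G D E / G F D A B E C / E D A B C F G / B G E F D C A / A C G E F B D / C E F D A G B / D B C G E A F).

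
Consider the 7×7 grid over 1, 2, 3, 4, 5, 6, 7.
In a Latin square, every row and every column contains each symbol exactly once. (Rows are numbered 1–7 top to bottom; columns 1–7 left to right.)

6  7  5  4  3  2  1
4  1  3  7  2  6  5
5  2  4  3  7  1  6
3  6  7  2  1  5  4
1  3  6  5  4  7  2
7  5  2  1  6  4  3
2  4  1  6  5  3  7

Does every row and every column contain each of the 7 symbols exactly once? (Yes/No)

Yes

Each row is a permutation of the 7 symbols, and so is each column.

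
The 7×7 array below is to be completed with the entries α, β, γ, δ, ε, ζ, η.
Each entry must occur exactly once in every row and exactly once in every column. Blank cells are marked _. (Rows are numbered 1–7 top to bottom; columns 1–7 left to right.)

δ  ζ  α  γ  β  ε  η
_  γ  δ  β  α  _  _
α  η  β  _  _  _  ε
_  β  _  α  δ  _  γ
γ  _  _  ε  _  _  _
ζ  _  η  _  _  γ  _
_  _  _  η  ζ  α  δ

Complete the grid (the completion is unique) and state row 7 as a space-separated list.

Row 7, column 2: row 7 has {α, δ, ζ, η} and column 2 has {β, γ, ζ, η}, leaving only ε.
Row 7, column 1: row 7 has {α, δ, ε, ζ, η} and column 1 has {α, γ, δ, ζ}, leaving only β.
Row 7, column 3: row 7 has {α, β, δ, ε, ζ, η} and column 3 has {α, β, δ, η}, leaving only γ.
So row 7 reads: β ε γ η ζ α δ.

β ε γ η ζ α δ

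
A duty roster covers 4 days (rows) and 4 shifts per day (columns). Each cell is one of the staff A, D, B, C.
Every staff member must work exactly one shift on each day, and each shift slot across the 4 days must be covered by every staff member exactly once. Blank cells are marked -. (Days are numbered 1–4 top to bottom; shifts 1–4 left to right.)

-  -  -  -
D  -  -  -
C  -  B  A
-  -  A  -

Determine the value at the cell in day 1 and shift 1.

Day 2, shift 3: day 2 has {D} and shift 3 has {A, B}, leaving only C.
Day 1, shift 3: day 1 has {} and shift 3 has {A, B, C}, leaving only D.
Day 2, shift 4: day 2 has {D, C} and shift 4 has {A}, leaving only B.
Day 1, shift 4: day 1 has {D} and shift 4 has {A, B}, leaving only C.
Day 2, shift 2: day 2 has {D, B, C} and shift 2 has {}, leaving only A.
Day 1, shift 2: day 1 has {D, C} and shift 2 has {A}, leaving only B.
Day 1 already has {D, B, C} and shift 1 already has {D, C}, so day 1, shift 1 must be A.

A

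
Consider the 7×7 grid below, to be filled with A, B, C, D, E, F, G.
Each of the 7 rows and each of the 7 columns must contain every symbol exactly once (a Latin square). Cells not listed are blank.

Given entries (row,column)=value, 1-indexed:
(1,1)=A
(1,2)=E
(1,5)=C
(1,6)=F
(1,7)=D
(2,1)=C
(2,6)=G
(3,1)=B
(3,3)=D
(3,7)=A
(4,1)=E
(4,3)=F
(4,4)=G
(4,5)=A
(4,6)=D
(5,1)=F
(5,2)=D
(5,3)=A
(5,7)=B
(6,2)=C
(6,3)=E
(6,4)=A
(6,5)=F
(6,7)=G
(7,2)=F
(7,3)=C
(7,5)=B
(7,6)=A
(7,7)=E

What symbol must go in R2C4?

E

Row 1, column 4: row 1 has {A, C, D, E, F} and column 4 has {A, G}, leaving only B.
Row 1, column 3: row 1 has {A, B, C, D, E, F} and column 3 has {A, C, D, E, F}, leaving only G.
Row 2, column 3: row 2 has {C, G} and column 3 has {A, C, D, E, F, G}, leaving only B.
Row 2, column 2: row 2 has {B, C, G} and column 2 has {C, D, E, F}, leaving only A.
Row 2, column 7: row 2 has {A, B, C, G} and column 7 has {A, B, D, E, G}, leaving only F.
Row 3, column 2: row 3 has {A, B, D} and column 2 has {A, C, D, E, F}, leaving only G.
Row 3, column 5: row 3 has {A, B, D, G} and column 5 has {A, B, C, F}, leaving only E.
Row 2, column 5: row 2 has {A, B, C, F, G} and column 5 has {A, B, C, E, F}, leaving only D.
Row 2 already has {A, B, C, D, F, G} and column 4 already has {A, B, G}, so row 2, column 4 must be E.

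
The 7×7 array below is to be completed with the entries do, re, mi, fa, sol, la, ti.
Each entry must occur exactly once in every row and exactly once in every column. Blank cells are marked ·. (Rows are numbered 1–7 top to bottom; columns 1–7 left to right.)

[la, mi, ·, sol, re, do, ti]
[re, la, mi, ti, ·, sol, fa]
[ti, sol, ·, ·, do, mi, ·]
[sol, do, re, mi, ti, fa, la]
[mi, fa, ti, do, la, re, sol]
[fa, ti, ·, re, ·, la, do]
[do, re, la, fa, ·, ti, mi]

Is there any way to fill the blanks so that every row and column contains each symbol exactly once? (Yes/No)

No

Row 2, column 5: row 2 together with column 5 already contain {do, re, mi, fa, sol, la, ti} — every symbol — so nothing can go there. The grid has no valid completion.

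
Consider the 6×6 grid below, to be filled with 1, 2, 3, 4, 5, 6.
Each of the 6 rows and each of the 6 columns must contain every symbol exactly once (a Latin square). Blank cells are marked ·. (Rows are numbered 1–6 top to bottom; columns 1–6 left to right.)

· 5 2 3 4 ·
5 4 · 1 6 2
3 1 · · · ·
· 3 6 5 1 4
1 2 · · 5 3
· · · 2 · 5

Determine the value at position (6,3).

Row 1, column 1: row 1 has {2, 3, 4, 5} and column 1 has {1, 3, 5}, leaving only 6.
Row 1, column 6: row 1 has {2, 3, 4, 5, 6} and column 6 has {2, 3, 4, 5}, leaving only 1.
Row 2, column 3: row 2 has {1, 2, 4, 5, 6} and column 3 has {2, 6}, leaving only 3.
Row 3, column 5: row 3 has {1, 3} and column 5 has {1, 4, 5, 6}, leaving only 2.
Row 3, column 6: row 3 has {1, 2, 3} and column 6 has {1, 2, 3, 4, 5}, leaving only 6.
Row 3, column 4: row 3 has {1, 2, 3, 6} and column 4 has {1, 2, 3, 5}, leaving only 4.
Row 3, column 3: row 3 has {1, 2, 3, 4, 6} and column 3 has {2, 3, 6}, leaving only 5.
Row 4, column 1: row 4 has {1, 3, 4, 5, 6} and column 1 has {1, 3, 5, 6}, leaving only 2.
Row 5, column 3: row 5 has {1, 2, 3, 5} and column 3 has {2, 3, 5, 6}, leaving only 4.
Row 6 already has {2, 5} and column 3 already has {2, 3, 4, 5, 6}, so row 6, column 3 must be 1.

1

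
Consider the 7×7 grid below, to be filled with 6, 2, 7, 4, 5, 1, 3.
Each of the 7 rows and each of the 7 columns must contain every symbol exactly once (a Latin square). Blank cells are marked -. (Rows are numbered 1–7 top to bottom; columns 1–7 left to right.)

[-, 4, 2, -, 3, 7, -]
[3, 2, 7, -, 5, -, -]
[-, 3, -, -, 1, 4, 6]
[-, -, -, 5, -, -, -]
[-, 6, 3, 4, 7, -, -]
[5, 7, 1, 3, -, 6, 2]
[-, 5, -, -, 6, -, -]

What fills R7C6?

Row 2, column 6: row 2 has {2, 7, 5, 3} and column 6 has {6, 7, 4}, leaving only 1.
Row 2, column 4: row 2 has {2, 7, 5, 1, 3} and column 4 has {4, 5, 3}, leaving only 6.
Row 1, column 4: row 1 has {2, 7, 4, 3} and column 4 has {6, 4, 5, 3}, leaving only 1.
Row 1, column 1: row 1 has {2, 7, 4, 1, 3} and column 1 has {5, 3}, leaving only 6.
Row 1, column 7: row 1 has {6, 2, 7, 4, 1, 3} and column 7 has {6, 2}, leaving only 5.
Row 2, column 7: row 2 has {6, 2, 7, 5, 1, 3} and column 7 has {6, 2, 5}, leaving only 4.
Row 3, column 3: row 3 has {6, 4, 1, 3} and column 3 has {2, 7, 1, 3}, leaving only 5.
Row 4, column 2: row 4 has {5} and column 2 has {6, 2, 7, 4, 5, 3}, leaving only 1.
Row 5, column 7: row 5 has {6, 7, 4, 3} and column 7 has {6, 2, 4, 5}, leaving only 1.
Row 5, column 1: row 5 has {6, 7, 4, 1, 3} and column 1 has {6, 5, 3}, leaving only 2.
Row 3, column 1: row 3 has {6, 4, 5, 1, 3} and column 1 has {6, 2, 5, 3}, leaving only 7.
Row 3, column 4: row 3 has {6, 7, 4, 5, 1, 3} and column 4 has {6, 4, 5, 1, 3}, leaving only 2.
Row 4, column 1: row 4 has {5, 1} and column 1 has {6, 2, 7, 5, 3}, leaving only 4.
Row 4, column 3: row 4 has {4, 5, 1} and column 3 has {2, 7, 5, 1, 3}, leaving only 6.
Row 4, column 5: row 4 has {6, 4, 5, 1} and column 5 has {6, 7, 5, 1, 3}, leaving only 2.
Row 4, column 6: row 4 has {6, 2, 4, 5, 1} and column 6 has {6, 7, 4, 1}, leaving only 3.
Row 7 already has {6, 5} and column 6 already has {6, 7, 4, 1, 3}, so row 7, column 6 must be 2.

2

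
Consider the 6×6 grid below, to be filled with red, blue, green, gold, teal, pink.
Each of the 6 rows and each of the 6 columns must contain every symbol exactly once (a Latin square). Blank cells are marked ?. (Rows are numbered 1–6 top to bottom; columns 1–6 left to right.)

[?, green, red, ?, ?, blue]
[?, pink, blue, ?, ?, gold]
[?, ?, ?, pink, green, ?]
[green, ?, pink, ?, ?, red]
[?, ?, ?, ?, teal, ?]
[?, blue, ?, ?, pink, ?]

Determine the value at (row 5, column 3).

Row 1, column 5: row 1 has {red, blue, green} and column 5 has {green, teal, pink}, leaving only gold.
Row 1, column 4: row 1 has {red, blue, green, gold} and column 4 has {pink}, leaving only teal.
Row 1, column 1: row 1 has {red, blue, green, gold, teal} and column 1 has {green}, leaving only pink.
Row 2, column 5: row 2 has {blue, gold, pink} and column 5 has {green, gold, teal, pink}, leaving only red.
Row 2, column 1: row 2 has {red, blue, gold, pink} and column 1 has {green, pink}, leaving only teal.
Row 2, column 4: row 2 has {red, blue, gold, teal, pink} and column 4 has {teal, pink}, leaving only green.
Row 3, column 6: row 3 has {green, pink} and column 6 has {red, blue, gold}, leaving only teal.
Row 3, column 3: row 3 has {green, teal, pink} and column 3 has {red, blue, pink}, leaving only gold.
Row 5 already has {teal} and column 3 already has {red, blue, gold, pink}, so row 5, column 3 must be green.

green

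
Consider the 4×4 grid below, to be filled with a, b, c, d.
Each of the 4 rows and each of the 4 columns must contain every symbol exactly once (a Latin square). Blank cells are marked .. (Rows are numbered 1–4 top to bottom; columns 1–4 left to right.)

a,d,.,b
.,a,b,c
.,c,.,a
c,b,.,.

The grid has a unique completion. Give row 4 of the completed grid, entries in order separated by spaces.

Row 4, column 4: row 4 has {b, c} and column 4 has {a, b, c}, leaving only d.
Row 4, column 3: row 4 has {b, c, d} and column 3 has {b}, leaving only a.
So row 4 reads: c b a d.

c b a d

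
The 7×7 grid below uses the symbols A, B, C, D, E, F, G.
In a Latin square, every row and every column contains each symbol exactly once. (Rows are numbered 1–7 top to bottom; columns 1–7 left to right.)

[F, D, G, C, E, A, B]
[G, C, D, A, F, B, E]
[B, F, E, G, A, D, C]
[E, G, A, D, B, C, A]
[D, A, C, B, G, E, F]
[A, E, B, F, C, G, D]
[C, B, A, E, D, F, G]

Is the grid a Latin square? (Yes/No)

No

Row 4 contains A twice (at columns 3 and 7), so it is not a permutation.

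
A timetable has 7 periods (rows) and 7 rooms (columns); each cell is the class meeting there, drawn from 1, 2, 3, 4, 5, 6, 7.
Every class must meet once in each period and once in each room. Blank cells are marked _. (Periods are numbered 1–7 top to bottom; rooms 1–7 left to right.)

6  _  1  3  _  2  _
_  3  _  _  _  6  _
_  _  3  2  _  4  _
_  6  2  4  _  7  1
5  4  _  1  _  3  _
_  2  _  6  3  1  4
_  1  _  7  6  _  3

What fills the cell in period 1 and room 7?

5

Period 2, room 4: period 2 has {3, 6} and room 4 has {1, 2, 3, 4, 6, 7}, leaving only 5.
Period 4, room 1: period 4 has {1, 2, 4, 6, 7} and room 1 has {5, 6}, leaving only 3.
Period 4, room 5: period 4 has {1, 2, 3, 4, 6, 7} and room 5 has {3, 6}, leaving only 5.
Period 6, room 1: period 6 has {1, 2, 3, 4, 6} and room 1 has {3, 5, 6}, leaving only 7.
Period 3, room 1: period 3 has {2, 3, 4} and room 1 has {3, 5, 6, 7}, leaving only 1.
Period 3, room 5: period 3 has {1, 2, 3, 4} and room 5 has {3, 5, 6}, leaving only 7.
Period 1, room 5: period 1 has {1, 2, 3, 6} and room 5 has {3, 5, 6, 7}, leaving only 4.
Period 3, room 2: period 3 has {1, 2, 3, 4, 7} and room 2 has {1, 2, 3, 4, 6}, leaving only 5.
Period 1, room 2: period 1 has {1, 2, 3, 4, 6} and room 2 has {1, 2, 3, 4, 5, 6}, leaving only 7.
Period 1 already has {1, 2, 3, 4, 6, 7} and room 7 already has {1, 3, 4}, so period 1, room 7 must be 5.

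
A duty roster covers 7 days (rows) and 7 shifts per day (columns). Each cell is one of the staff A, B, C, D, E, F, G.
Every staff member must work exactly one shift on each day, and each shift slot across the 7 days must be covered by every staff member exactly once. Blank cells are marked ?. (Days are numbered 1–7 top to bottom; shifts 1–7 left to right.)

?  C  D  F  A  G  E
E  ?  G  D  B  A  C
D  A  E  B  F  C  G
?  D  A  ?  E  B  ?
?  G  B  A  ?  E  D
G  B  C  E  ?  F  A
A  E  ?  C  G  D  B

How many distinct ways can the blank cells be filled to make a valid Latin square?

1

Day 1, shift 1: eliminating its day and shift leaves {B}.
Day 2, shift 2: eliminating its day and shift leaves {F}.
Day 4, shift 1: eliminating its day and shift leaves {C, F}.
Day 4, shift 4: eliminating its day and shift leaves {G}.
Day 4, shift 7: eliminating its day and shift leaves {F}.
Day 5, shift 1: eliminating its day and shift leaves {C, F}.
Day 5, shift 5: eliminating its day and shift leaves {C}.
Day 6, shift 5: eliminating its day and shift leaves {D}.
Day 7, shift 3: eliminating its day and shift leaves {F}.
Only one assignment across all blanks avoids any day or shift repeat, giving 1 completion.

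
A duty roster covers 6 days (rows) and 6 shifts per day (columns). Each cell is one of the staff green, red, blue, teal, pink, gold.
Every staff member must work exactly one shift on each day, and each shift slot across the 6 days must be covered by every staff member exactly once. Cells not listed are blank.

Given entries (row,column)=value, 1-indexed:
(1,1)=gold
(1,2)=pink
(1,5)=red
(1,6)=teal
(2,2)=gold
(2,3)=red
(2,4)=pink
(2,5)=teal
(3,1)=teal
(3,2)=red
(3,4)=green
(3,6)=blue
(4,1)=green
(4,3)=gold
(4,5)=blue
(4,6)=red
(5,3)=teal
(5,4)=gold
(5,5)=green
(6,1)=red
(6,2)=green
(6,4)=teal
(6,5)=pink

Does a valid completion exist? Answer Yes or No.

Day 4, shift 4: day 4 together with shift 4 already contain {green, red, blue, teal, pink, gold} — every symbol — so nothing can go there. The grid has no valid completion.

No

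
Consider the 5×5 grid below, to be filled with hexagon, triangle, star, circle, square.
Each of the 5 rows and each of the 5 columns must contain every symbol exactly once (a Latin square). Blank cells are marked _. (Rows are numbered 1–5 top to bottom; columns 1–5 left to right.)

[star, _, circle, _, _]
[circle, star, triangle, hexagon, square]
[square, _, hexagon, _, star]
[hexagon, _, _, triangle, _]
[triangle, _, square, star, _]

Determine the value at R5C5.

hexagon

Row 1, column 4: row 1 has {star, circle} and column 4 has {hexagon, triangle, star}, leaving only square.
Row 3, column 4: row 3 has {hexagon, star, square} and column 4 has {hexagon, triangle, star, square}, leaving only circle.
Row 3, column 2: row 3 has {hexagon, star, circle, square} and column 2 has {star}, leaving only triangle.
Row 1, column 2: row 1 has {star, circle, square} and column 2 has {triangle, star}, leaving only hexagon.
Row 1, column 5: row 1 has {hexagon, star, circle, square} and column 5 has {star, square}, leaving only triangle.
Row 4, column 3: row 4 has {hexagon, triangle} and column 3 has {hexagon, triangle, circle, square}, leaving only star.
Row 4, column 5: row 4 has {hexagon, triangle, star} and column 5 has {triangle, star, square}, leaving only circle.
Row 5 already has {triangle, star, square} and column 5 already has {triangle, star, circle, square}, so row 5, column 5 must be hexagon.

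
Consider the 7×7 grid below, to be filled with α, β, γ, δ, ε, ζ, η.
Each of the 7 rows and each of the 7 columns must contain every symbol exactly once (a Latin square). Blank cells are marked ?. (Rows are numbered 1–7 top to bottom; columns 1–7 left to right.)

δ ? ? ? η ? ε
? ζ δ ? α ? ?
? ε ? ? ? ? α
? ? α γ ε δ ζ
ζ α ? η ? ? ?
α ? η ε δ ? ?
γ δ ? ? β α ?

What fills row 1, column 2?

Row 2, column 4: row 2 has {α, δ, ζ} and column 4 has {γ, ε, η}, leaving only β.
Row 5, column 5: row 5 has {α, ζ, η} and column 5 has {α, β, δ, ε, η}, leaving only γ.
Row 3, column 5: row 3 has {α, ε} and column 5 has {α, β, γ, δ, ε, η}, leaving only ζ.
Row 3, column 4: row 3 has {α, ε, ζ} and column 4 has {β, γ, ε, η}, leaving only δ.
Row 7, column 4: row 7 has {α, β, γ, δ} and column 4 has {β, γ, δ, ε, η}, leaving only ζ.
Row 1, column 4: row 1 has {δ, ε, η} and column 4 has {β, γ, δ, ε, ζ, η}, leaving only α.
Row 7, column 3: row 7 has {α, β, γ, δ, ζ} and column 3 has {α, δ, η}, leaving only ε.
Row 5, column 3: row 5 has {α, γ, ζ, η} and column 3 has {α, δ, ε, η}, leaving only β.
Row 3, column 3: row 3 has {α, δ, ε, ζ} and column 3 has {α, β, δ, ε, η}, leaving only γ.
Row 1, column 3: row 1 has {α, δ, ε, η} and column 3 has {α, β, γ, δ, ε, η}, leaving only ζ.
Row 5, column 6: row 5 has {α, β, γ, ζ, η} and column 6 has {α, δ}, leaving only ε.
Row 5, column 7: row 5 has {α, β, γ, ε, ζ, η} and column 7 has {α, ε, ζ}, leaving only δ.
Row 7, column 7: row 7 has {α, β, γ, δ, ε, ζ} and column 7 has {α, δ, ε, ζ}, leaving only η.
Row 2, column 7: row 2 has {α, β, δ, ζ} and column 7 has {α, δ, ε, ζ, η}, leaving only γ.
Row 2, column 6: row 2 has {α, β, γ, δ, ζ} and column 6 has {α, δ, ε}, leaving only η.
Row 2, column 1: row 2 has {α, β, γ, δ, ζ, η} and column 1 has {α, γ, δ, ζ}, leaving only ε.
Row 3, column 6: row 3 has {α, γ, δ, ε, ζ} and column 6 has {α, δ, ε, η}, leaving only β.
Row 1, column 6: row 1 has {α, δ, ε, ζ, η} and column 6 has {α, β, δ, ε, η}, leaving only γ.
Row 1 already has {α, γ, δ, ε, ζ, η} and column 2 already has {α, δ, ε, ζ}, so row 1, column 2 must be β.

β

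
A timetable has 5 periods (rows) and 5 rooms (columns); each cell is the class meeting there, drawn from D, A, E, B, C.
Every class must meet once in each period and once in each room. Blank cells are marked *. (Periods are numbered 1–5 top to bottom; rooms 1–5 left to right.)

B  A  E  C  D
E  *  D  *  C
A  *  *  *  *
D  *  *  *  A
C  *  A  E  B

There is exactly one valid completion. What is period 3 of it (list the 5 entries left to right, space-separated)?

A C B D E

Period 3, room 5: period 3 has {A} and room 5 has {D, A, B, C}, leaving only E.
Period 2, room 2: period 2 has {D, E, C} and room 2 has {A}, leaving only B.
Period 2, room 4: period 2 has {D, E, B, C} and room 4 has {E, C}, leaving only A.
Period 4, room 4: period 4 has {D, A} and room 4 has {A, E, C}, leaving only B.
Period 3, room 4: period 3 has {A, E} and room 4 has {A, E, B, C}, leaving only D.
Period 3, room 2: period 3 has {D, A, E} and room 2 has {A, B}, leaving only C.
Period 3, room 3: period 3 has {D, A, E, C} and room 3 has {D, A, E}, leaving only B.
So period 3 reads: A C B D E.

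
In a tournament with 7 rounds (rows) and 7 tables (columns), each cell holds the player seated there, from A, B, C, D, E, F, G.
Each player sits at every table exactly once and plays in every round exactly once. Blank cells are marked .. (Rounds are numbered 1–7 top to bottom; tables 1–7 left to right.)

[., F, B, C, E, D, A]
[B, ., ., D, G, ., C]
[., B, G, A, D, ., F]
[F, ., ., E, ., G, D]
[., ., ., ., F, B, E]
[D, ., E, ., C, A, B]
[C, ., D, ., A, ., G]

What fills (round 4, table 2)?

Round 1, table 1: round 1 has {A, B, C, D, E, F} and table 1 has {B, C, D, F}, leaving only G.
Round 3, table 1: round 3 has {A, B, D, F, G} and table 1 has {B, C, D, F, G}, leaving only E.
Round 3, table 6: round 3 has {A, B, D, E, F, G} and table 6 has {A, B, D, G}, leaving only C.
Round 4, table 5: round 4 has {D, E, F, G} and table 5 has {A, C, D, E, F, G}, leaving only B.
Round 5, table 1: round 5 has {B, E, F} and table 1 has {B, C, D, E, F, G}, leaving only A.
Round 5, table 3: round 5 has {A, B, E, F} and table 3 has {B, D, E, G}, leaving only C.
Round 4, table 3: round 4 has {B, D, E, F, G} and table 3 has {B, C, D, E, G}, leaving only A.
Round 4 already has {A, B, D, E, F, G} and table 2 already has {B, F}, so round 4, table 2 must be C.

C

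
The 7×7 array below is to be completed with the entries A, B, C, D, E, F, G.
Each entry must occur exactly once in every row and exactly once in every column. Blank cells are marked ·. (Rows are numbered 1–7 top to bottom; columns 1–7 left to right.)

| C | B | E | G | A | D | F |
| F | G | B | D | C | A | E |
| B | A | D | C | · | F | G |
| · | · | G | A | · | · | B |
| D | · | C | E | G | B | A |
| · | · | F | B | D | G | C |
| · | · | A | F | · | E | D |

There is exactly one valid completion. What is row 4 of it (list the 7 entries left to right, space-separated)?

Row 4, column 1: row 4 has {A, B, G} and column 1 has {B, C, D, F}, leaving only E.
Row 4, column 5: row 4 has {A, B, E, G} and column 5 has {A, C, D, G}, leaving only F.
Row 4, column 6: row 4 has {A, B, E, F, G} and column 6 has {A, B, D, E, F, G}, leaving only C.
Row 4, column 2: row 4 has {A, B, C, E, F, G} and column 2 has {A, B, G}, leaving only D.
So row 4 reads: E D G A F C B.

E D G A F C B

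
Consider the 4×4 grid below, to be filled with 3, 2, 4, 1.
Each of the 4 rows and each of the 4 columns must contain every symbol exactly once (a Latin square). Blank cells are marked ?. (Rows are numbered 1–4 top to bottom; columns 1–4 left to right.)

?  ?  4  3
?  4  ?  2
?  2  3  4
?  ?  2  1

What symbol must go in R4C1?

Row 1, column 2: row 1 has {3, 4} and column 2 has {2, 4}, leaving only 1.
Row 1, column 1: row 1 has {3, 4, 1} and column 1 has {}, leaving only 2.
Row 2, column 3: row 2 has {2, 4} and column 3 has {3, 2, 4}, leaving only 1.
Row 2, column 1: row 2 has {2, 4, 1} and column 1 has {2}, leaving only 3.
Row 4 already has {2, 1} and column 1 already has {3, 2}, so row 4, column 1 must be 4.

4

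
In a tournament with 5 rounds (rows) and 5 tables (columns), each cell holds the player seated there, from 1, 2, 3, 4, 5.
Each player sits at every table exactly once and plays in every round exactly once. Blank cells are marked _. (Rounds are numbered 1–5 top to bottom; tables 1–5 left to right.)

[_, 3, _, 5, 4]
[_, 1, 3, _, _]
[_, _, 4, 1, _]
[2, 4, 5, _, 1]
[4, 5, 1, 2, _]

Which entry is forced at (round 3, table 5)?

5

Round 1, table 1: round 1 has {3, 4, 5} and table 1 has {2, 4}, leaving only 1.
Round 1, table 3: round 1 has {1, 3, 4, 5} and table 3 has {1, 3, 4, 5}, leaving only 2.
Round 2, table 1: round 2 has {1, 3} and table 1 has {1, 2, 4}, leaving only 5.
Round 2, table 4: round 2 has {1, 3, 5} and table 4 has {1, 2, 5}, leaving only 4.
Round 2, table 5: round 2 has {1, 3, 4, 5} and table 5 has {1, 4}, leaving only 2.
Round 3, table 1: round 3 has {1, 4} and table 1 has {1, 2, 4, 5}, leaving only 3.
Round 3 already has {1, 3, 4} and table 5 already has {1, 2, 4}, so round 3, table 5 must be 5.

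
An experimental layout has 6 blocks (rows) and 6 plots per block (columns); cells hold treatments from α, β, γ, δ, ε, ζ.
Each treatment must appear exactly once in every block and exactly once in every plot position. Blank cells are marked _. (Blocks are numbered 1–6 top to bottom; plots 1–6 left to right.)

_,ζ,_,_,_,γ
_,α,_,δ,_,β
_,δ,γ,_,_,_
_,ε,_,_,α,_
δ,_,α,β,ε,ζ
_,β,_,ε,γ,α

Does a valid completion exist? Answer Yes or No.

No block or plot among the givens repeats a symbol, and propagating forced cells runs into no contradiction.
One valid completion exists (for instance, ε ζ β α δ γ / γ α ε δ ζ β / α δ γ ζ β ε / β ε ζ γ α δ / δ γ α β ε ζ / ζ β δ ε γ α).

Yes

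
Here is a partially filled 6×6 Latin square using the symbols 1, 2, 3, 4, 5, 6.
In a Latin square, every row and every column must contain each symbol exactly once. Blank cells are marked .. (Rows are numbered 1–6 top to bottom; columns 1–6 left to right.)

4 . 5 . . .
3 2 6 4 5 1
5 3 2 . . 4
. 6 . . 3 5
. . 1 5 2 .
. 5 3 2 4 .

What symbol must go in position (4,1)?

2

Row 1, column 2: row 1 has {4, 5} and column 2 has {2, 3, 5, 6}, leaving only 1.
Row 1, column 5: row 1 has {1, 4, 5} and column 5 has {2, 3, 4, 5}, leaving only 6.
Row 1, column 4: row 1 has {1, 4, 5, 6} and column 4 has {2, 4, 5}, leaving only 3.
Row 1, column 6: row 1 has {1, 3, 4, 5, 6} and column 6 has {1, 4, 5}, leaving only 2.
Row 3, column 5: row 3 has {2, 3, 4, 5} and column 5 has {2, 3, 4, 5, 6}, leaving only 1.
Row 3, column 4: row 3 has {1, 2, 3, 4, 5} and column 4 has {2, 3, 4, 5}, leaving only 6.
Row 4, column 3: row 4 has {3, 5, 6} and column 3 has {1, 2, 3, 5, 6}, leaving only 4.
Row 4, column 4: row 4 has {3, 4, 5, 6} and column 4 has {2, 3, 4, 5, 6}, leaving only 1.
Row 4 already has {1, 3, 4, 5, 6} and column 1 already has {3, 4, 5}, so row 4, column 1 must be 2.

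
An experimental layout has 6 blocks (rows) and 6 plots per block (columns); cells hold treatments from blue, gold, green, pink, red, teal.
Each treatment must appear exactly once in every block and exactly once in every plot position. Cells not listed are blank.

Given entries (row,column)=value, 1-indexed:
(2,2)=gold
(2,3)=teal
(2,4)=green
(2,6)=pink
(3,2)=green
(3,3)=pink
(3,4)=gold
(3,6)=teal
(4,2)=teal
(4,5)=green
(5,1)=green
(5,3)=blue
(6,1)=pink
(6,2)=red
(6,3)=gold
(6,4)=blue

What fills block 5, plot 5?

gold

Block 4, plot 3: block 4 has {green, teal} and plot 3 has {blue, gold, pink, teal}, leaving only red.
Block 1, plot 3: block 1 has {} and plot 3 has {blue, gold, pink, red, teal}, leaving only green.
Block 4, plot 4: block 4 has {green, red, teal} and plot 4 has {blue, gold, green}, leaving only pink.
Block 5, plot 2: block 5 has {blue, green} and plot 2 has {gold, green, red, teal}, leaving only pink.
Block 1, plot 2: block 1 has {green} and plot 2 has {gold, green, pink, red, teal}, leaving only blue.
Block 6, plot 5: block 6 has {blue, gold, pink, red} and plot 5 has {green}, leaving only teal.
Block 6, plot 6: block 6 has {blue, gold, pink, red, teal} and plot 6 has {pink, teal}, leaving only green.
Block 5, plot 5 is narrowed to {gold, red}.
If it were red, then block 3, plot 5 would be left with no valid symbol.
So block 5, plot 5 must be gold.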